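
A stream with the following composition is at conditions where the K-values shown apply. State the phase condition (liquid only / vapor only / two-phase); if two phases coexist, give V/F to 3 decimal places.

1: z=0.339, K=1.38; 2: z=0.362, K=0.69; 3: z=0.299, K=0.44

liquid only

ΣzᵢKᵢ = 0.849; Σzᵢ/Kᵢ = 1.450.
Since ΣzᵢKᵢ < 1 the mixture is below its bubble point — single liquid phase.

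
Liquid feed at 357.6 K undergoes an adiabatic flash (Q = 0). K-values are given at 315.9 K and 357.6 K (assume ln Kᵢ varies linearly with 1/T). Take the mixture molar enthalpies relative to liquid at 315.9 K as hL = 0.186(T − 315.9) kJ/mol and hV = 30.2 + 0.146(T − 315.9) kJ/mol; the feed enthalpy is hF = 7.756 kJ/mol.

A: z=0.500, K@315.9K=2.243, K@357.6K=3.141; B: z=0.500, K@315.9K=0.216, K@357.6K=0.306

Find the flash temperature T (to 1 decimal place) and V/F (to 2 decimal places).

T = 317.4 K, V/F = 0.25

Adiabatic flash: solve Rachford–Rice at each trial T, then check hF = ψ·hV(T) + (1−ψ)·hL(T).
  T = 315.9 K: K = (2.243, 0.216), RR gives ψ = 0.236, H_out = 7.112 kJ/mol
  T = 357.6 K: K = (3.141, 0.306), RR gives ψ = 0.487, H_out = 21.649 kJ/mol
  T = 336.8 K: K = (2.683, 0.260), RR gives ψ = 0.379, H_out = 15.005 kJ/mol
  T = 326.4 K: K = (2.461, 0.238), RR gives ψ = 0.314, H_out = 11.299 kJ/mol
  T = 321.1 K: K = (2.350, 0.227), RR gives ψ = 0.276, H_out = 9.255 kJ/mol
  T = 318.5 K: K = (2.297, 0.221), RR gives ψ = 0.256, H_out = 8.202 kJ/mol
  T = 317.2 K: K = (2.270, 0.219), RR gives ψ = 0.246, H_out = 7.662 kJ/mol
Linear interpolation between T = 317.2 (H_out = 7.662) and T = 318.5 (H_out = 8.202) on hF = 7.756 gives T ≈ 317.4 K, at which ψ = 0.25.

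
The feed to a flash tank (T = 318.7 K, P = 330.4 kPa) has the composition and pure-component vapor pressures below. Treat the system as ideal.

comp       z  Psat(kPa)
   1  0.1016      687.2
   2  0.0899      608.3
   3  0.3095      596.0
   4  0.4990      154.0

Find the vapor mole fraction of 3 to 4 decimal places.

y_3 = 0.4329

Raoult's law: Kᵢ = Pᵢˢᵃᵗ/P = Pᵢˢᵃᵗ/330.4.
  K_1 = 687.2/330.4 = 2.079903, K_2 = 608.3/330.4 = 1.841102, K_3 = 596.0/330.4 = 1.803874, K_4 = 154.0/330.4 = 0.466102
Rachford–Rice: g(ψ) = Σ zᵢ(Kᵢ−1)/(1+ψ(Kᵢ−1)) = 0.
Feasibility: ΣzᵢKᵢ = 1.1677, Σzᵢ/Kᵢ = 1.3398 — both > 1, two phases present.
Newton iteration, ψ⁰ = 0.5:
  ψ = 0.5000: g = -0.06149, g' = -0.4479 → ψ = 0.3627
  ψ = 0.3627: g = -0.00100, g' = -0.4372 → ψ = 0.3605
Converged at ψ = 0.3605.
Compositions from xᵢ = zᵢ/(1+ψ(Kᵢ−1)), yᵢ = Kᵢxᵢ:
  1: x = 0.0731, y = 0.1521
  2: x = 0.0690, y = 0.1270
  3: x = 0.2400, y = 0.4329
  4: x = 0.6179, y = 0.2880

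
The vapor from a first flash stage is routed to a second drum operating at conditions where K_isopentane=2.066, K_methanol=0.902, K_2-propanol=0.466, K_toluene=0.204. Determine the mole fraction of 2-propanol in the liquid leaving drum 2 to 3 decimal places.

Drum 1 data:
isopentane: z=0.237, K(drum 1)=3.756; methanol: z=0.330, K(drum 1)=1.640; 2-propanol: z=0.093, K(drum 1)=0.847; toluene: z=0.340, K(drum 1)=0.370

x_2-propanol (drum 2) = 0.096

Drum 1:
Let ψ₁ = V/F and solve Σ zᵢ(Kᵢ−1)/(1+ψ₁(Kᵢ−1)) = 0.
Feasibility: ΣzᵢKᵢ = 1.636, Σzᵢ/Kᵢ = 1.293 — both > 1, two phases present.
Newton–Raphson from ψ₁ = 0.5:
  ψ₁ = 0.500: g = 0.1066, g' = -0.686 → ψ₁ = 0.655
  ψ₁ = 0.655: g = 0.0009, g' = -0.690 → ψ₁ = 0.657
Converged at ψ₁ = 0.657.
Drum-1 compositions:
  isopentane: x = 0.084, y = 0.317
  methanol: x = 0.232, y = 0.381
  2-propanol: x = 0.103, y = 0.088
  toluene: x = 0.580, y = 0.215
Drum-2 feed = drum-1 vapor: z₂ = (0.3168, 0.3811, 0.0876, 0.2146).
Drum 2:
Rachford–Rice: g(ψ₂) = Σ zᵢ(Kᵢ−1)/(1+ψ₂(Kᵢ−1)) = 0.
g(0) = ΣzᵢKᵢ − 1 = 0.083 and g(1) = 1 − Σzᵢ/Kᵢ = -0.816, so a root lies in (0, 1).
Newton iteration, ψ₂⁰ = 0.38:
  ψ₂ = 0.380: g = -0.1020, g' = -0.505 → ψ₂ = 0.178
  ψ₂ = 0.178: g = -0.0049, g' = -0.473 → ψ₂ = 0.168
Converged at ψ₂ = 0.168.
  isopentane: x = 0.269, y = 0.555
  methanol: x = 0.387, y = 0.349
  2-propanol: x = 0.096, y = 0.045
  toluene: x = 0.248, y = 0.051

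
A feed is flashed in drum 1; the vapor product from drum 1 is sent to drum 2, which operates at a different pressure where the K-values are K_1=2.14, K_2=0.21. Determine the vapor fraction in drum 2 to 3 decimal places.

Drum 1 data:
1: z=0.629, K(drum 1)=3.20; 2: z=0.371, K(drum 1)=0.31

Drum 1:
Let ψ₁ = V/F and solve Σ zᵢ(Kᵢ−1)/(1+ψ₁(Kᵢ−1)) = 0.
Feasibility: ΣzᵢKᵢ = 2.128, Σzᵢ/Kᵢ = 1.393 — both > 1, two phases present.
Newton–Raphson from ψ₁ = 0.66:
  ψ₁ = 0.660: g = 0.0943, g' = -1.102 → ψ₁ = 0.746
  ψ₁ = 0.746: g = -0.0031, g' = -1.186 → ψ₁ = 0.743
Converged at ψ₁ = 0.743.
Drum-1 compositions:
  1: x = 0.239, y = 0.764
  2: x = 0.761, y = 0.236
Drum-2 feed = drum-1 vapor: z₂ = (0.7640, 0.2360).
Drum 2:
Let ψ₂ = V/F and solve Σ zᵢ(Kᵢ−1)/(1+ψ₂(Kᵢ−1)) = 0.
g(0) = ΣzᵢKᵢ − 1 = 0.685 and g(1) = 1 − Σzᵢ/Kᵢ = -0.481, so a root lies in (0, 1).
Binary case is linear: z₁(K₁−1)(1+ψ₂(K₂−1)) + z₂(K₂−1)(1+ψ₂(K₁−1)) = 0
⇒ ψ₂ = [z₁(K₁−1)+z₂(K₂−1)] / [−(K₁−1)(K₂−1)] = 0.6845/0.9006 = 0.760
  1: x = 0.409, y = 0.876
  2: x = 0.591, y = 0.124

V/F (drum 2) = 0.760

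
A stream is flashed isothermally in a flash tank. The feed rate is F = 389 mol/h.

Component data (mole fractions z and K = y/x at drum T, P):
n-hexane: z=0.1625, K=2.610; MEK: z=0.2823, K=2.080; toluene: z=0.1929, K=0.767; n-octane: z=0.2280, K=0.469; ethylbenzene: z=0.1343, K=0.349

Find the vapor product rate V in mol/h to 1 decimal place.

V = 192.7 mol/h

Rachford–Rice: g(β) = Σ zᵢ(Kᵢ−1)/(1+β(Kᵢ−1)) = 0.
Feasibility: ΣzᵢKᵢ = 1.3131, Σzᵢ/Kᵢ = 1.3204 — both > 1, two phases present.
Newton iteration, β⁰ = 0.5:
  β = 0.5000: g = -0.00240, g' = -0.5258 → β = 0.4954
Converged at β = 0.4954.
Then V = β·F = 0.4954·389 = 192.7 mol/h and L = F − V = 196.3 mol/h.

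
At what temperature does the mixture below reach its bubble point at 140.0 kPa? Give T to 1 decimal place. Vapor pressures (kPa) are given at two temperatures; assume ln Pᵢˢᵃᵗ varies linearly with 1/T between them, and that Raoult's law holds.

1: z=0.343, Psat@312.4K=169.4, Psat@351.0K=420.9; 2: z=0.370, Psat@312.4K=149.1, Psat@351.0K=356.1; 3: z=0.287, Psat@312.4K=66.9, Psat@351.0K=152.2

Bubble-point temperature: ΣzᵢPᵢˢᵃᵗ(T) = P. Interpolate ln Pᵢˢᵃᵗ = aᵢ + bᵢ/T.
  T = 312.4 K: ΣzᵢPᵢˢᵃᵗ = 132.47 kPa
  T = 351.0 K: ΣzᵢPᵢˢᵃᵗ = 319.81 kPa
  T = 331.7 K: ΣzᵢPᵢˢᵃᵗ = 211.15 kPa
  T = 322.0 K: ΣzᵢPᵢˢᵃᵗ = 168.21 kPa
  T = 317.2 K: ΣzᵢPᵢˢᵃᵗ = 149.54 kPa
  T = 314.8 K: ΣzᵢPᵢˢᵃᵗ = 140.81 kPa
Interpolating between 312.4 K and 314.8 K gives T ≈ 314.6 K.

T = 314.6 K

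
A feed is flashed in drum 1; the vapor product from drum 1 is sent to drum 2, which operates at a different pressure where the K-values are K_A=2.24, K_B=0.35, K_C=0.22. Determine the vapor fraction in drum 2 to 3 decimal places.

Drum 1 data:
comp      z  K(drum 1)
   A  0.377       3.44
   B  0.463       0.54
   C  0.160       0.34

V/F (drum 2) = 0.564

Drum 1:
Newton–Raphson from ψ₁ = 0.4:
  ψ₁ = 0.400: g = 0.0610, g' = -0.851 → ψ₁ = 0.472
  ψ₁ = 0.472: g = 0.0023, g' = -0.792 → ψ₁ = 0.475
Converged at ψ₁ = 0.475.
Drum-1 compositions:
  A: x = 0.175, y = 0.601
  B: x = 0.592, y = 0.320
  C: x = 0.233, y = 0.079
Drum-2 feed = drum-1 vapor: z₂ = (0.6009, 0.3199, 0.0792).
Drum 2:
Material balance + equilibrium reduce to Σ zᵢ(Kᵢ−1)/(1+ψ₂(Kᵢ−1)) = 0.
g(0) = ΣzᵢKᵢ − 1 = 0.475 and g(1) = 1 − Σzᵢ/Kᵢ = -0.542, so a root lies in (0, 1).
Newton iteration, ψ₂⁰ = 0.52:
  ψ₂ = 0.520: g = 0.0350, g' = -0.786 → ψ₂ = 0.565
  ψ₂ = 0.565: g = -0.0005, g' = -0.811 → ψ₂ = 0.564
Converged at ψ₂ = 0.564.
  A: x = 0.354, y = 0.792
  B: x = 0.505, y = 0.177
  C: x = 0.141, y = 0.031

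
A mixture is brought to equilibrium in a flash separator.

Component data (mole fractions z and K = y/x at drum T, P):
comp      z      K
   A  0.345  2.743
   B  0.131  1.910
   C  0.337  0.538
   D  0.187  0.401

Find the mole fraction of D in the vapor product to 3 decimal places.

Rachford–Rice: g(ψ) = Σ zᵢ(Kᵢ−1)/(1+ψ(Kᵢ−1)) = 0.
Feasibility: ΣzᵢKᵢ = 1.453, Σzᵢ/Kᵢ = 1.287 — both > 1, two phases present.
Iterate (Newton) starting at ψ = 0.44:
  ψ = 0.440: g = 0.0779, g' = -0.628 → ψ = 0.564
  ψ = 0.564: g = 0.0022, g' = -0.598 → ψ = 0.568
Converged at ψ = 0.568.
Compositions from xᵢ = zᵢ/(1+ψ(Kᵢ−1)), yᵢ = Kᵢxᵢ:
  A: x = 0.173, y = 0.476
  B: x = 0.086, y = 0.165
  C: x = 0.457, y = 0.246
  D: x = 0.283, y = 0.114

y_D = 0.114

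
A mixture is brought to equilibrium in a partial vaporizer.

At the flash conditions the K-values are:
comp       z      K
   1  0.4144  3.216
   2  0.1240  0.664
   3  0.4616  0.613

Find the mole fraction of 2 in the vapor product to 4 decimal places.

Material balance + equilibrium reduce to Σ zᵢ(Kᵢ−1)/(1+ψ(Kᵢ−1)) = 0.
Feasibility: ΣzᵢKᵢ = 1.6980, Σzᵢ/Kᵢ = 1.0686 — both > 1, two phases present.
Newton–Raphson from ψ = 0.4:
  ψ = 0.4000: g = 0.22732, g' = -0.6873 → ψ = 0.7307
  ψ = 0.7307: g = 0.04630, g' = -0.4556 → ψ = 0.8323
  ψ = 0.8323: g = 0.00148, g' = -0.4289 → ψ = 0.8358
Converged at ψ = 0.8358.
Compositions from xᵢ = zᵢ/(1+ψ(Kᵢ−1)), yᵢ = Kᵢxᵢ:
  1: x = 0.1453, y = 0.4673
  2: x = 0.1724, y = 0.1145
  3: x = 0.6823, y = 0.4182

y_2 = 0.1145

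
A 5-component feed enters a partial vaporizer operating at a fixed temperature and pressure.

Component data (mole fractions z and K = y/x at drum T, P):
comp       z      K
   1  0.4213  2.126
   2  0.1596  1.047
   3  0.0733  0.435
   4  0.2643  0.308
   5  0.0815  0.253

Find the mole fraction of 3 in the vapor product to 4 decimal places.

y_3 = 0.0385

Rachford–Rice: g(V/F) = Σ zᵢ(Kᵢ−1)/(1+V/F(Kᵢ−1)) = 0.
g(0) = ΣzᵢKᵢ − 1 = 0.1967 and g(1) = 1 − Σzᵢ/Kᵢ = -0.6994, so a root lies in (0, 1).
Newton iteration, V/F⁰ = 0.5:
  V/F = 0.5000: g = -0.12372, g' = -0.6762 → V/F = 0.3170
  V/F = 0.3170: g = -0.00755, g' = -0.6109 → V/F = 0.3047
Converged at V/F = 0.3047.
Compositions from xᵢ = zᵢ/(1+V/F(Kᵢ−1)), yᵢ = Kᵢxᵢ:
  1: x = 0.3137, y = 0.6669
  2: x = 0.1573, y = 0.1647
  3: x = 0.0885, y = 0.0385
  4: x = 0.3349, y = 0.1032
  5: x = 0.1055, y = 0.0267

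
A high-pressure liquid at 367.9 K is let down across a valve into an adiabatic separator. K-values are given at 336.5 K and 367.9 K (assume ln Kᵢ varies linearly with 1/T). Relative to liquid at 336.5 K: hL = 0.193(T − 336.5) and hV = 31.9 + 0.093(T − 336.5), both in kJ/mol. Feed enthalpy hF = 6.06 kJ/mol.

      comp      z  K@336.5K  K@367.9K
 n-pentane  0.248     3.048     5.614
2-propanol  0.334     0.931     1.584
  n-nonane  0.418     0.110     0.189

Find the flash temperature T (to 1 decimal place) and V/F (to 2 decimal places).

Adiabatic flash: solve Rachford–Rice at each trial T, then check hF = ψ·hV(T) + (1−ψ)·hL(T).
  T = 336.5 K: K = (3.048, 0.931, 0.110), RR gives ψ = 0.091, H_out = 2.906 kJ/mol
  T = 367.9 K: K = (5.614, 1.584, 0.189), RR gives ψ = 0.444, H_out = 18.840 kJ/mol
  T = 352.2 K: K = (4.193, 1.229, 0.146), RR gives ψ = 0.297, H_out = 12.031 kJ/mol
  T = 344.4 K: K = (3.592, 1.074, 0.127), RR gives ψ = 0.205, H_out = 7.896 kJ/mol
  T = 340.4 K: K = (3.308, 1.000, 0.118), RR gives ψ = 0.150, H_out = 5.492 kJ/mol
  T = 342.4 K: K = (3.448, 1.036, 0.123), RR gives ψ = 0.178, H_out = 6.722 kJ/mol
Linear interpolation between T = 340.4 (H_out = 5.492) and T = 342.4 (H_out = 6.722) on hF = 6.06 gives T ≈ 341.3 K, at which ψ = 0.16.

T = 341.3 K, V/F = 0.16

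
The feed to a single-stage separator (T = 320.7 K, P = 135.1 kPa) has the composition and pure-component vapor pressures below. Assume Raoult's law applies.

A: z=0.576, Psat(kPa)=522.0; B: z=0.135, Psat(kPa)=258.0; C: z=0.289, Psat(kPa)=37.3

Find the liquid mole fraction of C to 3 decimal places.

x_C = 0.757

Raoult's law: Kᵢ = Pᵢˢᵃᵗ/P = Pᵢˢᵃᵗ/135.1.
  K_A = 522.0/135.1 = 3.86380, K_B = 258.0/135.1 = 1.90970, K_C = 37.3/135.1 = 0.27609
Let β = V/F and solve Σ zᵢ(Kᵢ−1)/(1+β(Kᵢ−1)) = 0.
g(0) = ΣzᵢKᵢ − 1 = 1.563 and g(1) = 1 − Σzᵢ/Kᵢ = -0.267, so a root lies in (0, 1).
Iterate (Newton) starting at β = 0.38:
  β = 0.380: g = 0.5926, g' = -1.433 → β = 0.793
  β = 0.793: g = 0.0838, g' = -1.315 → β = 0.857
  β = 0.857: g = -0.0049, g' = -1.483 → β = 0.854
Converged at β = 0.854.
Compositions from xᵢ = zᵢ/(1+β(Kᵢ−1)), yᵢ = Kᵢxᵢ:
  A: x = 0.167, y = 0.646
  B: x = 0.076, y = 0.145
  C: x = 0.757, y = 0.209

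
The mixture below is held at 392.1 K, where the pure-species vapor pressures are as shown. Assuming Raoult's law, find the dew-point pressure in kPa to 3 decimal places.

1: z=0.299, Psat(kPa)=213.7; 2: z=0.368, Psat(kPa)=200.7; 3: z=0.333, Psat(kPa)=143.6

At the dew point ψ → 1, so Σzᵢ/Kᵢ = 1 with Kᵢ = Pᵢˢᵃᵗ/P ⇒ 1/P = Σzᵢ/Pᵢˢᵃᵗ.
1/P = 0.299/213.7 + 0.368/200.7 + 0.333/143.6 = 0.005552 ⇒ P = 180.126 kPa

Pdew = 180.126 kPa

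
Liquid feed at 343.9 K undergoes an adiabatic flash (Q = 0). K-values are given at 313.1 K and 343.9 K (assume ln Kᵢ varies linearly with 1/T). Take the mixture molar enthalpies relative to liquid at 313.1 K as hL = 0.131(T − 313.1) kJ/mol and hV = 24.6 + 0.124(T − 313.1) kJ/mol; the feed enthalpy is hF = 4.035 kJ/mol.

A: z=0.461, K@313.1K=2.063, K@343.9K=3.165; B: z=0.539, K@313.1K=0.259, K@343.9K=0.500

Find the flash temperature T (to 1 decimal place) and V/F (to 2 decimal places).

Adiabatic flash: solve Rachford–Rice at each trial T, then check hF = ψ·hV(T) + (1−ψ)·hL(T).
  T = 313.1 K: K = (2.063, 0.259), RR gives ψ = 0.115, H_out = 2.831 kJ/mol
  T = 343.9 K: K = (3.165, 0.500), RR gives ψ = 0.673, H_out = 20.446 kJ/mol
  T = 328.5 K: K = (2.581, 0.365), RR gives ψ = 0.386, H_out = 11.461 kJ/mol
  T = 320.8 K: K = (2.314, 0.309), RR gives ψ = 0.257, H_out = 7.312 kJ/mol
  T = 317.0 K: K = (2.188, 0.283), RR gives ψ = 0.190, H_out = 5.172 kJ/mol
  T = 315.1 K: K = (2.127, 0.271), RR gives ψ = 0.154, H_out = 4.054 kJ/mol
Linear interpolation between T = 313.1 (H_out = 2.831) and T = 315.1 (H_out = 4.054) on hF = 4.035 gives T ≈ 315.1 K, at which ψ = 0.15.

T = 315.1 K, V/F = 0.15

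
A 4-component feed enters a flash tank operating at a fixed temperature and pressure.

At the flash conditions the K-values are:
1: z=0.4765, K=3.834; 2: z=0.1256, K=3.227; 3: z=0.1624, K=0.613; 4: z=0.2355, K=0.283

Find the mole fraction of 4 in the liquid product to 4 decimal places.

Let β = V/F and solve Σ zᵢ(Kᵢ−1)/(1+β(Kᵢ−1)) = 0.
g(0) = ΣzᵢKᵢ − 1 = 1.3984 and g(1) = 1 − Σzᵢ/Kᵢ = -0.2603, so a root lies in (0, 1).
Newton–Raphson from β = 0.55:
  β = 0.5500: g = 0.29485, g' = -1.0797 → β = 0.8231
  β = 0.8231: g = -0.00027, g' = -1.1953 → β = 0.8229
Converged at β = 0.8229.
Compositions from xᵢ = zᵢ/(1+β(Kᵢ−1)), yᵢ = Kᵢxᵢ:
  1: x = 0.1430, y = 0.5483
  2: x = 0.0443, y = 0.1431
  3: x = 0.2383, y = 0.1461
  4: x = 0.5744, y = 0.1625

x_4 = 0.5744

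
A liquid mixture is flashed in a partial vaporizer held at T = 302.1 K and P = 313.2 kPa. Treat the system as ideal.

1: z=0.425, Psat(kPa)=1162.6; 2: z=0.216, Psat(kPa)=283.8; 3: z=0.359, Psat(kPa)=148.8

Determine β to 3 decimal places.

β = 0.828

Raoult's law: Kᵢ = Pᵢˢᵃᵗ/P = Pᵢˢᵃᵗ/313.2.
  K_1 = 1162.6/313.2 = 3.71201, K_2 = 283.8/313.2 = 0.90613, K_3 = 148.8/313.2 = 0.47510
Newton iteration, β⁰ = 0.5:
  β = 0.500: g = 0.2124, g' = -0.747 → β = 0.784
  β = 0.784: g = 0.0264, g' = -0.608 → β = 0.828
Converged at β = 0.828.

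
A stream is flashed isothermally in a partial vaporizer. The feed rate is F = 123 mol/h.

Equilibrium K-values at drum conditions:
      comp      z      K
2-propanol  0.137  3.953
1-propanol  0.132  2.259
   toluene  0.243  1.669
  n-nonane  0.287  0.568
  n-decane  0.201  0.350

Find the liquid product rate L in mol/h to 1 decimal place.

Material balance + equilibrium reduce to Σ zᵢ(Kᵢ−1)/(1+V/F(Kᵢ−1)) = 0.
g(0) = ΣzᵢKᵢ − 1 = 0.479 and g(1) = 1 − Σzᵢ/Kᵢ = -0.318, so a root lies in (0, 1).
Newton–Raphson from V/F = 0.53:
  V/F = 0.530: g = 0.0173, g' = -0.604 → V/F = 0.559
Converged at V/F = 0.559.
Then V = V/F·F = 0.5587·123 = 68.7 mol/h and L = F − V = 54.3 mol/h.

L = 54.3 mol/h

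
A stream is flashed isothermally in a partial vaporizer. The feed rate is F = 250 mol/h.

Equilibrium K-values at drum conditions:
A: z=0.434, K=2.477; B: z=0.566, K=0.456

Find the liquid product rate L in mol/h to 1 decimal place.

L = 146.4 mol/h

Material balance + equilibrium reduce to Σ zᵢ(Kᵢ−1)/(1+ψ(Kᵢ−1)) = 0.
g(0) = ΣzᵢKᵢ − 1 = 0.333 and g(1) = 1 − Σzᵢ/Kᵢ = -0.416, so a root lies in (0, 1).
Binary case is linear: z₁(K₁−1)(1+ψ(K₂−1)) + z₂(K₂−1)(1+ψ(K₁−1)) = 0
⇒ ψ = [z₁(K₁−1)+z₂(K₂−1)] / [−(K₁−1)(K₂−1)] = 0.3331/0.8035 = 0.415
Then V = ψ·F = 0.4146·250 = 103.6 mol/h and L = F − V = 146.4 mol/h.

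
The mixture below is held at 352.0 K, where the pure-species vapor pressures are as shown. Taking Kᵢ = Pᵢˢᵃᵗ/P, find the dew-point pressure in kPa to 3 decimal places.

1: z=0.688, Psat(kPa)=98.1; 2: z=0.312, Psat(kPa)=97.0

At the dew point ψ → 1, so Σzᵢ/Kᵢ = 1 with Kᵢ = Pᵢˢᵃᵗ/P ⇒ 1/P = Σzᵢ/Pᵢˢᵃᵗ.
1/P = 0.688/98.1 + 0.312/97.0 = 0.010230 ⇒ P = 97.754 kPa

Pdew = 97.754 kPa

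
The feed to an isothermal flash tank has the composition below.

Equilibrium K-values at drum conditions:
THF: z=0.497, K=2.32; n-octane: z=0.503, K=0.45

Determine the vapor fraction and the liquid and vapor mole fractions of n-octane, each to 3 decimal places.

ψ = 0.523, x_n-octane = 0.706, y_n-octane = 0.318

Let ψ = V/F and solve Σ zᵢ(Kᵢ−1)/(1+ψ(Kᵢ−1)) = 0.
g(0) = ΣzᵢKᵢ − 1 = 0.379 and g(1) = 1 − Σzᵢ/Kᵢ = -0.332, so a root lies in (0, 1).
Iterate (Newton) starting at ψ = 0.5:
  ψ = 0.500: g = 0.0136, g' = -0.604 → ψ = 0.523
Converged at ψ = 0.523.
Compositions from xᵢ = zᵢ/(1+ψ(Kᵢ−1)), yᵢ = Kᵢxᵢ:
  THF: x = 0.294, y = 0.682
  n-octane: x = 0.706, y = 0.318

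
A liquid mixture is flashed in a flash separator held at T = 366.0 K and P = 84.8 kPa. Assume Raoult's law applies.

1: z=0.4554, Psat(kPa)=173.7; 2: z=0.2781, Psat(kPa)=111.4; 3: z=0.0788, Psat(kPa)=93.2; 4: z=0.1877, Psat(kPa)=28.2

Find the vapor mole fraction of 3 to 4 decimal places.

Raoult's law: Kᵢ = Pᵢˢᵃᵗ/P = Pᵢˢᵃᵗ/84.8.
  K_1 = 173.7/84.8 = 2.048349, K_2 = 111.4/84.8 = 1.313679, K_3 = 93.2/84.8 = 1.099057, K_4 = 28.2/84.8 = 0.332547
Newton–Raphson from β = 0.5:
  β = 0.5000: g = 0.20804, g' = -0.4250 → β = 0.9896
  β = 0.9896: g = -0.06099, g' = -0.8626 → β = 0.9188
  β = 0.9188: g = -0.00592, g' = -0.7061 → β = 0.9105
  β = 0.9105: g = -0.00006, g' = -0.6915 → β = 0.9104
Converged at β = 0.9104.
Compositions from xᵢ = zᵢ/(1+β(Kᵢ−1)), yᵢ = Kᵢxᵢ:
  1: x = 0.2330, y = 0.4773
  2: x = 0.2163, y = 0.2842
  3: x = 0.0723, y = 0.0794
  4: x = 0.4784, y = 0.1591

y_3 = 0.0794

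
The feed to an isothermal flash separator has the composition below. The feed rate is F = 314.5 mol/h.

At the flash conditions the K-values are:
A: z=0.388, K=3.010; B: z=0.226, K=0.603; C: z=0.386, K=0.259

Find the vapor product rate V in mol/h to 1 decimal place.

Material balance + equilibrium reduce to Σ zᵢ(Kᵢ−1)/(1+ψ(Kᵢ−1)) = 0.
g(0) = ΣzᵢKᵢ − 1 = 0.404 and g(1) = 1 − Σzᵢ/Kᵢ = -0.994, so a root lies in (0, 1).
Newton–Raphson from ψ = 0.4:
  ψ = 0.400: g = -0.0809, g' = -0.960 → ψ = 0.316
  ψ = 0.316: g = 0.0011, g' = -0.994 → ψ = 0.317
Converged at ψ = 0.317.
Then V = ψ·F = 0.3169·314.5 = 99.7 mol/h and L = F − V = 214.8 mol/h.

V = 99.7 mol/h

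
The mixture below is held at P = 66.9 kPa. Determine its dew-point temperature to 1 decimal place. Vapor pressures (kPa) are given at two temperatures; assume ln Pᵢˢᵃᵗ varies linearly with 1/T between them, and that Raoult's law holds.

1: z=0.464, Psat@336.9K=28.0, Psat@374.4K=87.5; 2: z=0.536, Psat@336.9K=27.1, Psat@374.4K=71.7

T = 368.2 K

Dew-point temperature: Σzᵢ·P/Pᵢˢᵃᵗ(T) = 1. Interpolate ln Pᵢˢᵃᵗ = aᵢ + bᵢ/T.
  T = 336.9 K: ΣzᵢP/Pᵢˢᵃᵗ = 2.4318
  T = 374.4 K: ΣzᵢP/Pᵢˢᵃᵗ = 0.8549
  T = 355.6 K: ΣzᵢP/Pᵢˢᵃᵗ = 1.4034
  T = 365.0 K: ΣzᵢP/Pᵢˢᵃᵗ = 1.0882
  T = 369.7 K: ΣzᵢP/Pᵢˢᵃᵗ = 0.9630
  T = 367.4 K: ΣzᵢP/Pᵢˢᵃᵗ = 1.0219
  T = 368.5 K: ΣzᵢP/Pᵢˢᵃᵗ = 0.9932
Interpolating between 367.4 K and 368.5 K gives T ≈ 368.2 K.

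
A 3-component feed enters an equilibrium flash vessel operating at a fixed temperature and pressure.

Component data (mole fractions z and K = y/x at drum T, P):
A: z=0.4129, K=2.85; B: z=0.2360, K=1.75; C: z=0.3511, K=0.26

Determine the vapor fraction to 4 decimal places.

Material balance + equilibrium reduce to Σ zᵢ(Kᵢ−1)/(1+ψ(Kᵢ−1)) = 0.
g(0) = ΣzᵢKᵢ − 1 = 0.6811 and g(1) = 1 − Σzᵢ/Kᵢ = -0.6301, so a root lies in (0, 1).
Newton iteration, ψ⁰ = 0.53:
  ψ = 0.5300: g = 0.08488, g' = -0.9487 → ψ = 0.6195
  ψ = 0.6195: g = -0.00293, g' = -1.0242 → ψ = 0.6166
Converged at ψ = 0.6166.

ψ = 0.6166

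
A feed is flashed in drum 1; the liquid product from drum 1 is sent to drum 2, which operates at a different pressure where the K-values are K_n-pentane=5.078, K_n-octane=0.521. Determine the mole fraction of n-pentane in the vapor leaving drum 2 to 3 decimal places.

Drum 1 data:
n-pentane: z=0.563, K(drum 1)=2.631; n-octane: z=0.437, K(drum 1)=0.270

Drum 1:
Rachford–Rice: g(ψ₁) = Σ zᵢ(Kᵢ−1)/(1+ψ₁(Kᵢ−1)) = 0.
Check two-phase: ΣzᵢKᵢ = 1.599 > 1 and Σzᵢ/Kᵢ = 1.833 > 1, so g(0) = 0.599 > 0 and g(1) = -0.833 < 0.
Binary case is linear: z₁(K₁−1)(1+ψ₁(K₂−1)) + z₂(K₂−1)(1+ψ₁(K₁−1)) = 0
⇒ ψ₁ = [z₁(K₁−1)+z₂(K₂−1)] / [−(K₁−1)(K₂−1)] = 0.5992/1.1906 = 0.503
Drum-1 compositions:
  n-pentane: x = 0.309, y = 0.813
  n-octane: x = 0.691, y = 0.187
Drum-2 feed = drum-1 liquid: z₂ = (0.3092, 0.6908).
Drum 2:
Material balance + equilibrium reduce to Σ zᵢ(Kᵢ−1)/(1+ψ₂(Kᵢ−1)) = 0.
Check two-phase: ΣzᵢKᵢ = 1.930 > 1 and Σzᵢ/Kᵢ = 1.387 > 1, so g(0) = 0.930 > 0 and g(1) = -0.387 < 0.
Binary case is linear: z₁(K₁−1)(1+ψ₂(K₂−1)) + z₂(K₂−1)(1+ψ₂(K₁−1)) = 0
⇒ ψ₂ = [z₁(K₁−1)+z₂(K₂−1)] / [−(K₁−1)(K₂−1)] = 0.9300/1.9534 = 0.476
  n-pentane: x = 0.105, y = 0.534
  n-octane: x = 0.895, y = 0.466

y_n-pentane (drum 2) = 0.534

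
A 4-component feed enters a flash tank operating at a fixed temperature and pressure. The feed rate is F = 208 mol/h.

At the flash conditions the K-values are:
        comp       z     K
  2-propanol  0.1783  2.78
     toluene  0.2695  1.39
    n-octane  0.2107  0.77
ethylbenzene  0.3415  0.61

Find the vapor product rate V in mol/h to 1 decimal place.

V = 131.6 mol/h

Let ψ = V/F and solve Σ zᵢ(Kᵢ−1)/(1+ψ(Kᵢ−1)) = 0.
Feasibility: ΣzᵢKᵢ = 1.2408, Σzᵢ/Kᵢ = 1.0915 — both > 1, two phases present.
Newton–Raphson from ψ = 0.42:
  ψ = 0.4200: g = 0.05900, g' = -0.3032 → ψ = 0.6146
  ψ = 0.6146: g = 0.00473, g' = -0.2605 → ψ = 0.6328
  ψ = 0.6328: g = 0.00002, g' = -0.2581 → ψ = 0.6329
Converged at ψ = 0.6329.
Then V = ψ·F = 0.6329·208 = 131.6 mol/h and L = F − V = 76.4 mol/h.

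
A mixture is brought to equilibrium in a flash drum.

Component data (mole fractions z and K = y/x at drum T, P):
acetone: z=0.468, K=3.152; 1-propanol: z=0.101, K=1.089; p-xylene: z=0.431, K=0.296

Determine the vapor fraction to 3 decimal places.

ψ = 0.525

Iterate (Newton) starting at ψ = 0.5:
  ψ = 0.500: g = 0.0255, g' = -1.012 → ψ = 0.525
Converged at ψ = 0.525.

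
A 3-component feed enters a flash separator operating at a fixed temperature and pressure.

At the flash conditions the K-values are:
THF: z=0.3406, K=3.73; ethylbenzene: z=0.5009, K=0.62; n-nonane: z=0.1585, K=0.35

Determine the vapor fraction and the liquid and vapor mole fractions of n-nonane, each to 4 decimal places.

ψ = 0.5078, x_n-nonane = 0.2366, y_n-nonane = 0.0828

Rachford–Rice: g(ψ) = Σ zᵢ(Kᵢ−1)/(1+ψ(Kᵢ−1)) = 0.
g(0) = ΣzᵢKᵢ − 1 = 0.6365 and g(1) = 1 − Σzᵢ/Kᵢ = -0.3521, so a root lies in (0, 1).
Iterate (Newton) starting at ψ = 0.5:
  ψ = 0.5000: g = 0.00555, g' = -0.7111 → ψ = 0.5078
Converged at ψ = 0.5078.
Compositions from xᵢ = zᵢ/(1+ψ(Kᵢ−1)), yᵢ = Kᵢxᵢ:
  THF: x = 0.1427, y = 0.5324
  ethylbenzene: x = 0.6207, y = 0.3848
  n-nonane: x = 0.2366, y = 0.0828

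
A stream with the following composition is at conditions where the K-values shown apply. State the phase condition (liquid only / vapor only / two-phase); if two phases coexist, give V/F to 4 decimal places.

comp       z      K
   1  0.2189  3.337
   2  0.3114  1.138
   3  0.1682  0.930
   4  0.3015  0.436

ΣzᵢKᵢ = 1.3727; Σzᵢ/Kᵢ = 1.2116.
Both exceed 1, so a two-phase solution exists.
Rachford–Rice: g(ψ) = Σ zᵢ(Kᵢ−1)/(1+ψ(Kᵢ−1)) = 0.
Newton iteration, ψ⁰ = 0.5:
  ψ = 0.5000: g = 0.02707, g' = -0.4464 → ψ = 0.5607
  ψ = 0.5607: g = 0.00038, g' = -0.4351 → ψ = 0.5615
Converged at ψ = 0.5615.

two-phase, V/F = 0.5615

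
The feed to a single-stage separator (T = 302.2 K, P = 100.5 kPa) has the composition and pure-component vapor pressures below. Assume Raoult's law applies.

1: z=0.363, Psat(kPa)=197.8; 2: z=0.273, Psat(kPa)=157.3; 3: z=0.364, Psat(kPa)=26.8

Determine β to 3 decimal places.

Raoult's law: Kᵢ = Pᵢˢᵃᵗ/P = Pᵢˢᵃᵗ/100.5.
  K_1 = 197.8/100.5 = 1.96816, K_2 = 157.3/100.5 = 1.56517, K_3 = 26.8/100.5 = 0.26667
Newton–Raphson from β = 0.62:
  β = 0.620: g = -0.1556, g' = -0.839 → β = 0.435
  β = 0.435: g = -0.0205, g' = -0.646 → β = 0.403
  β = 0.403: g = -0.0003, g' = -0.628 → β = 0.402
Converged at β = 0.402.

β = 0.402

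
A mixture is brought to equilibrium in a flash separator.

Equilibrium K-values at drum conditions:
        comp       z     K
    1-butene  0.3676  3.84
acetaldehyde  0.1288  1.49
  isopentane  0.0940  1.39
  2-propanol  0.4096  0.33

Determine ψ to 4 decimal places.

ψ = 0.6060

Let ψ = V/F and solve Σ zᵢ(Kᵢ−1)/(1+ψ(Kᵢ−1)) = 0.
g(0) = ΣzᵢKᵢ − 1 = 0.8693 and g(1) = 1 − Σzᵢ/Kᵢ = -0.4910, so a root lies in (0, 1).
Newton–Raphson from ψ = 0.33:
  ψ = 0.3300: g = 0.27339, g' = -1.1273 → ψ = 0.5725
  ψ = 0.5725: g = 0.03161, g' = -0.9423 → ψ = 0.6061
  ψ = 0.6061: g = -0.00010, g' = -0.9494 → ψ = 0.6060
Converged at ψ = 0.6060.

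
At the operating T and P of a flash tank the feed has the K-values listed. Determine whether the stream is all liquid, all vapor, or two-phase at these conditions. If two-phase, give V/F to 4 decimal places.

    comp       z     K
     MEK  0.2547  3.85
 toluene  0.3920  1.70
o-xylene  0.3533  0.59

ΣzᵢKᵢ = 1.8554; Σzᵢ/Kᵢ = 0.8956.
Since Σzᵢ/Kᵢ < 1 the mixture is above its dew point — single vapor phase.

all vapor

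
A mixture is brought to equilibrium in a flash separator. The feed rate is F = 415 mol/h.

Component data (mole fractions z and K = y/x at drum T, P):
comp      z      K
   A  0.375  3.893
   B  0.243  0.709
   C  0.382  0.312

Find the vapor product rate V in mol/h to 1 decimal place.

V = 190.6 mol/h

Material balance + equilibrium reduce to Σ zᵢ(Kᵢ−1)/(1+β(Kᵢ−1)) = 0.
Feasibility: ΣzᵢKᵢ = 1.751, Σzᵢ/Kᵢ = 1.663 — both > 1, two phases present.
Newton iteration, β⁰ = 0.5:
  β = 0.500: g = -0.0399, g' = -0.973 → β = 0.459
Converged at β = 0.459.
Then V = β·F = 0.4593·415 = 190.6 mol/h and L = F − V = 224.4 mol/h.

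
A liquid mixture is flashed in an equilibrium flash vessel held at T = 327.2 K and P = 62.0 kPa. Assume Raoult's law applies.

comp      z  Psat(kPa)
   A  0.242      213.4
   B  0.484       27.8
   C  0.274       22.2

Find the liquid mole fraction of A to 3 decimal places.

Raoult's law: Kᵢ = Pᵢˢᵃᵗ/P = Pᵢˢᵃᵗ/62.0.
  K_A = 213.4/62.0 = 3.44194, K_B = 27.8/62.0 = 0.44839, K_C = 22.2/62.0 = 0.35806
Let β = V/F and solve Σ zᵢ(Kᵢ−1)/(1+β(Kᵢ−1)) = 0.
Check two-phase: ΣzᵢKᵢ = 1.148 > 1 and Σzᵢ/Kᵢ = 1.915 > 1, so g(0) = 0.148 > 0 and g(1) = -0.915 < 0.
Iterate (Newton) starting at β = 0.5:
  β = 0.500: g = -0.3616, g' = -0.818 → β = 0.058
  β = 0.058: g = 0.0591, g' = -1.386 → β = 0.101
  β = 0.101: g = 0.0036, g' = -1.224 → β = 0.104
Converged at β = 0.104.
Compositions from xᵢ = zᵢ/(1+β(Kᵢ−1)), yᵢ = Kᵢxᵢ:
  A: x = 0.193, y = 0.665
  B: x = 0.513, y = 0.230
  C: x = 0.294, y = 0.105

x_A = 0.193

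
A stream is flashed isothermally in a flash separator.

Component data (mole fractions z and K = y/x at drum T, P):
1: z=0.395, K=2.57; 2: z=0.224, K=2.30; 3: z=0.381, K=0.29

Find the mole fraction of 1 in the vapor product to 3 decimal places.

y_1 = 0.518

Let ψ = V/F and solve Σ zᵢ(Kᵢ−1)/(1+ψ(Kᵢ−1)) = 0.
Feasibility: ΣzᵢKᵢ = 1.641, Σzᵢ/Kᵢ = 1.565 — both > 1, two phases present.
Iterate (Newton) starting at ψ = 0.5:
  ψ = 0.500: g = 0.1045, g' = -0.906 → ψ = 0.615
  ψ = 0.615: g = -0.0032, g' = -0.974 → ψ = 0.612
Converged at ψ = 0.612.
Compositions from xᵢ = zᵢ/(1+ψ(Kᵢ−1)), yᵢ = Kᵢxᵢ:
  1: x = 0.201, y = 0.518
  2: x = 0.125, y = 0.287
  3: x = 0.674, y = 0.195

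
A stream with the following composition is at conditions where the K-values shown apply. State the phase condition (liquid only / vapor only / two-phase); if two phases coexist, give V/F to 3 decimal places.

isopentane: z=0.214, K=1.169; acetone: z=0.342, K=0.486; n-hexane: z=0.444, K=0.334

liquid only

ΣzᵢKᵢ = 0.565; Σzᵢ/Kᵢ = 2.216.
Since ΣzᵢKᵢ < 1 the mixture is below its bubble point — single liquid phase.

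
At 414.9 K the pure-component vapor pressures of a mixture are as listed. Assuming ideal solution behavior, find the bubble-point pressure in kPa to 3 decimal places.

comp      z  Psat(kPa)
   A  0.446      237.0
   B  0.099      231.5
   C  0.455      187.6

Pbub = 213.978 kPa

At the bubble point ψ → 0, so ΣzᵢKᵢ = 1 with Kᵢ = Pᵢˢᵃᵗ/P ⇒ P = ΣzᵢPᵢˢᵃᵗ.
P = 0.446·237.0 + 0.099·231.5 + 0.455·187.6 = 213.978 kPa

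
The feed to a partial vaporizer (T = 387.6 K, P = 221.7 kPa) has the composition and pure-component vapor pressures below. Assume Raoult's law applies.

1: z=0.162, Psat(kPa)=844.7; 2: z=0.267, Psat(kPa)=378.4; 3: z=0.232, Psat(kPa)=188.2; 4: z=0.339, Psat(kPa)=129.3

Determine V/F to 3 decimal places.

Raoult's law: Kᵢ = Pᵢˢᵃᵗ/P = Pᵢˢᵃᵗ/221.7.
  K_1 = 844.7/221.7 = 3.81010, K_2 = 378.4/221.7 = 1.70681, K_3 = 188.2/221.7 = 0.84889, K_4 = 129.3/221.7 = 0.58322
Rachford–Rice: g(V/F) = Σ zᵢ(Kᵢ−1)/(1+V/F(Kᵢ−1)) = 0.
Check two-phase: ΣzᵢKᵢ = 1.468 > 1 and Σzᵢ/Kᵢ = 1.054 > 1, so g(0) = 0.468 > 0 and g(1) = -0.054 < 0.
Newton–Raphson from V/F = 0.5:
  V/F = 0.500: g = 0.1123, g' = -0.394 → V/F = 0.785
  V/F = 0.785: g = 0.0136, g' = -0.317 → V/F = 0.828
Converged at V/F = 0.828.

V/F = 0.828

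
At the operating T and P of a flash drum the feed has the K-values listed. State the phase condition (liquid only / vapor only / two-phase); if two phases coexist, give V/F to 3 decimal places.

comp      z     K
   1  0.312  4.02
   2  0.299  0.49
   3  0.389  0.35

ΣzᵢKᵢ = 1.537; Σzᵢ/Kᵢ = 1.799.
Both exceed 1, so a two-phase solution exists.
Newton–Raphson from ψ = 0.5:
  ψ = 0.500: g = -0.2039, g' = -0.953 → ψ = 0.286
  ψ = 0.286: g = 0.0165, g' = -1.174 → ψ = 0.300
Converged at ψ = 0.300.

two-phase, V/F = 0.300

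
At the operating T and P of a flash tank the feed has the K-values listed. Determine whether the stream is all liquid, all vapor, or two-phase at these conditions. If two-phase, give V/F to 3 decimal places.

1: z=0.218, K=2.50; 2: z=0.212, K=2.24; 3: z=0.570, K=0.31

ΣzᵢKᵢ = 1.197; Σzᵢ/Kᵢ = 2.021.
Both exceed 1, so a two-phase solution exists.
Let ψ = V/F and solve Σ zᵢ(Kᵢ−1)/(1+ψ(Kᵢ−1)) = 0.
Newton iteration, ψ⁰ = 0.5:
  ψ = 0.500: g = -0.2513, g' = -0.917 → ψ = 0.226
  ψ = 0.226: g = -0.0163, g' = -0.853 → ψ = 0.207
Converged at ψ = 0.207.

two-phase, V/F = 0.207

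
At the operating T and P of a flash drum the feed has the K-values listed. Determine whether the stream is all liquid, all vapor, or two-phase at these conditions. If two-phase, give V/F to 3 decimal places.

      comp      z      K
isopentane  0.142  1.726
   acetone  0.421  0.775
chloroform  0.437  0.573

all liquid

ΣzᵢKᵢ = 0.822; Σzᵢ/Kᵢ = 1.388.
Since ΣzᵢKᵢ < 1 the mixture is below its bubble point — single liquid phase.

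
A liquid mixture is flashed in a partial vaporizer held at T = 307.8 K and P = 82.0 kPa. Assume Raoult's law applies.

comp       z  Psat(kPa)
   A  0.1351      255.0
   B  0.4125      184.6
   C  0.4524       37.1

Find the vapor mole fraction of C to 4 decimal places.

Raoult's law: Kᵢ = Pᵢˢᵃᵗ/P = Pᵢˢᵃᵗ/82.0.
  K_A = 255.0/82.0 = 3.109756, K_B = 184.6/82.0 = 2.251220, K_C = 37.1/82.0 = 0.452439
Material balance + equilibrium reduce to Σ zᵢ(Kᵢ−1)/(1+ψ(Kᵢ−1)) = 0.
Feasibility: ΣzᵢKᵢ = 1.5534, Σzᵢ/Kᵢ = 1.2266 — both > 1, two phases present.
Iterate (Newton) starting at ψ = 0.64:
  ψ = 0.6400: g = 0.02653, g' = -0.6295 → ψ = 0.6821
  ψ = 0.6821: g = -0.00009, g' = -0.6346 → ψ = 0.6820
Converged at ψ = 0.6820.
Compositions from xᵢ = zᵢ/(1+ψ(Kᵢ−1)), yᵢ = Kᵢxᵢ:
  A: x = 0.0554, y = 0.1723
  B: x = 0.2226, y = 0.5011
  C: x = 0.7220, y = 0.3267

y_C = 0.3267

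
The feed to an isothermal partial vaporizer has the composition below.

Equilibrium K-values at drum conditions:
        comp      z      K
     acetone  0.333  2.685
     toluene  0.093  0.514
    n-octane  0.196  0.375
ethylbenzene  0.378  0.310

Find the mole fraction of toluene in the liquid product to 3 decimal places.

Material balance + equilibrium reduce to Σ zᵢ(Kᵢ−1)/(1+V/F(Kᵢ−1)) = 0.
Check two-phase: ΣzᵢKᵢ = 1.133 > 1 and Σzᵢ/Kᵢ = 2.047 > 1, so g(0) = 0.133 > 0 and g(1) = -1.047 < 0.
Newton iteration, V/F⁰ = 0.5:
  V/F = 0.500: g = -0.3316, g' = -0.898 → V/F = 0.131
  V/F = 0.131: g = -0.0087, g' = -0.968 → V/F = 0.122
Converged at V/F = 0.122.
Compositions from xᵢ = zᵢ/(1+V/F(Kᵢ−1)), yᵢ = Kᵢxᵢ:
  acetone: x = 0.276, y = 0.742
  toluene: x = 0.099, y = 0.051
  n-octane: x = 0.212, y = 0.080
  ethylbenzene: x = 0.413, y = 0.128

x_toluene = 0.099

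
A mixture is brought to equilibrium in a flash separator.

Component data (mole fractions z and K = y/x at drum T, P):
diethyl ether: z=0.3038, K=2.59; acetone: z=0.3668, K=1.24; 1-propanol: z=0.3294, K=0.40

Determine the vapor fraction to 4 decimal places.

ψ = 0.6301

Material balance + equilibrium reduce to Σ zᵢ(Kᵢ−1)/(1+ψ(Kᵢ−1)) = 0.
g(0) = ΣzᵢKᵢ − 1 = 0.3734 and g(1) = 1 − Σzᵢ/Kᵢ = -0.2366, so a root lies in (0, 1).
Newton–Raphson from ψ = 0.48:
  ψ = 0.4800: g = 0.07531, g' = -0.4980 → ψ = 0.6312
  ψ = 0.6312: g = -0.00060, g' = -0.5145 → ψ = 0.6301
Converged at ψ = 0.6301.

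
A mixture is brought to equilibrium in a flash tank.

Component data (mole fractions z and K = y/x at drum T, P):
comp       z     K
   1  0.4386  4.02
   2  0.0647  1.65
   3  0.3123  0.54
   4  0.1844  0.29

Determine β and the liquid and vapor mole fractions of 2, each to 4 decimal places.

Newton–Raphson from β = 0.5:
  β = 0.5000: g = 0.16991, g' = -0.9854 → β = 0.6724
  β = 0.6724: g = 0.00779, g' = -0.9277 → β = 0.6808
Converged at β = 0.6808.
Compositions from xᵢ = zᵢ/(1+β(Kᵢ−1)), yᵢ = Kᵢxᵢ:
  1: x = 0.1435, y = 0.5769
  2: x = 0.0449, y = 0.0740
  3: x = 0.4547, y = 0.2455
  4: x = 0.3569, y = 0.1035

β = 0.6808, x_2 = 0.0449, y_2 = 0.0740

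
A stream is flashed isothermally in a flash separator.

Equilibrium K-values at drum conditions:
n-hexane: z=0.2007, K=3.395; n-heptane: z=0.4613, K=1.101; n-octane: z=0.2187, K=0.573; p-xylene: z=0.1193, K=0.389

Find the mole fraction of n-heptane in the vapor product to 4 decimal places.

Rachford–Rice: g(ψ) = Σ zᵢ(Kᵢ−1)/(1+ψ(Kᵢ−1)) = 0.
Check two-phase: ΣzᵢKᵢ = 1.3610 > 1 and Σzᵢ/Kᵢ = 1.1665 > 1, so g(0) = 0.3610 > 0 and g(1) = -0.1665 < 0.
Newton–Raphson from ψ = 0.59:
  ψ = 0.5900: g = 0.00435, g' = -0.3821 → ψ = 0.6014
Converged at ψ = 0.6014.
Compositions from xᵢ = zᵢ/(1+ψ(Kᵢ−1)), yᵢ = Kᵢxᵢ:
  n-hexane: x = 0.0822, y = 0.2792
  n-heptane: x = 0.4349, y = 0.4788
  n-octane: x = 0.2943, y = 0.1686
  p-xylene: x = 0.1886, y = 0.0734

y_n-heptane = 0.4788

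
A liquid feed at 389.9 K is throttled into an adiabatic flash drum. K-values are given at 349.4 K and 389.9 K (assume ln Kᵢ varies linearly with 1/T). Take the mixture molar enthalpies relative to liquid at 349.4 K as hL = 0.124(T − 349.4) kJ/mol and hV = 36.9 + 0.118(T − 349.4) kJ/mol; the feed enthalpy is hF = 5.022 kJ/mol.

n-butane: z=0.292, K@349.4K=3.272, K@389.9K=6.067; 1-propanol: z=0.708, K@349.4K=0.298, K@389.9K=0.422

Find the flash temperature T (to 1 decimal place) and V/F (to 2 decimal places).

T = 352.0 K, V/F = 0.13

Adiabatic flash: solve Rachford–Rice at each trial T, then check hF = ψ·hV(T) + (1−ψ)·hL(T).
  T = 349.4 K: K = (3.272, 0.298), RR gives ψ = 0.104, H_out = 3.850 kJ/mol
  T = 389.9 K: K = (6.067, 0.422), RR gives ψ = 0.365, H_out = 18.419 kJ/mol
  T = 369.6 K: K = (4.528, 0.358), RR gives ψ = 0.254, H_out = 11.849 kJ/mol
  T = 359.5 K: K = (3.867, 0.327), RR gives ψ = 0.187, H_out = 8.148 kJ/mol
  T = 354.4 K: K = (3.558, 0.312), RR gives ψ = 0.148, H_out = 6.074 kJ/mol
  T = 351.9 K: K = (3.413, 0.305), RR gives ψ = 0.127, H_out = 4.989 kJ/mol
  T = 353.1 K: K = (3.482, 0.309), RR gives ψ = 0.137, H_out = 5.516 kJ/mol
Linear interpolation between T = 351.9 (H_out = 4.989) and T = 353.1 (H_out = 5.516) on hF = 5.022 gives T ≈ 352.0 K, at which ψ = 0.13.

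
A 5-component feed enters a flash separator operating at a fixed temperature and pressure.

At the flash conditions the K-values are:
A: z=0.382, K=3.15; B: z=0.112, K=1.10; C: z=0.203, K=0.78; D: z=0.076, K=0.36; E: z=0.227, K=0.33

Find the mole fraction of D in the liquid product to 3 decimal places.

Material balance + equilibrium reduce to Σ zᵢ(Kᵢ−1)/(1+ψ(Kᵢ−1)) = 0.
Feasibility: ΣzᵢKᵢ = 1.587, Σzᵢ/Kᵢ = 1.382 — both > 1, two phases present.
Iterate (Newton) starting at ψ = 0.61:
  ψ = 0.610: g = -0.0227, g' = -0.720 → ψ = 0.578
Converged at ψ = 0.578.
Compositions from xᵢ = zᵢ/(1+ψ(Kᵢ−1)), yᵢ = Kᵢxᵢ:
  A: x = 0.170, y = 0.536
  B: x = 0.106, y = 0.116
  C: x = 0.233, y = 0.181
  D: x = 0.121, y = 0.043
  E: x = 0.371, y = 0.122

x_D = 0.121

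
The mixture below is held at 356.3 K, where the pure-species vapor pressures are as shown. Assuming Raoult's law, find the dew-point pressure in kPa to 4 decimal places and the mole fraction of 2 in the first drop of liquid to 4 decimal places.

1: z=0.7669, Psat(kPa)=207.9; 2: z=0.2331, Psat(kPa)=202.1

At the dew point ψ → 1, so Σzᵢ/Kᵢ = 1 with Kᵢ = Pᵢˢᵃᵗ/P ⇒ 1/P = Σzᵢ/Pᵢˢᵃᵗ.
1/P = 0.7669/207.9 + 0.2331/202.1 = 0.0048422 ⇒ P = 206.5185 kPa
xᵢ = zᵢP/Pᵢˢᵃᵗ ⇒ x_2 = 0.2331·206.5185/202.1 = 0.2382

Pdew = 206.5185 kPa, x_2 = 0.2382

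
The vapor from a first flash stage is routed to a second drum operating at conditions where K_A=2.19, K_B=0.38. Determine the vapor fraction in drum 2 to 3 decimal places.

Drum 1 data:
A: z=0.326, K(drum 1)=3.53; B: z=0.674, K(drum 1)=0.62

Drum 1:
Iterate (Newton) starting at ψ₁ = 0.5:
  ψ₁ = 0.500: g = 0.0479, g' = -0.555 → ψ₁ = 0.586
  ψ₁ = 0.586: g = 0.0026, g' = -0.499 → ψ₁ = 0.591
Converged at ψ₁ = 0.591.
Drum-1 compositions:
  A: x = 0.131, y = 0.461
  B: x = 0.869, y = 0.539
Drum-2 feed = drum-1 vapor: z₂ = (0.4610, 0.5390).
Drum 2:
Rachford–Rice: g(ψ₂) = Σ zᵢ(Kᵢ−1)/(1+ψ₂(Kᵢ−1)) = 0.
Feasibility: ΣzᵢKᵢ = 1.214, Σzᵢ/Kᵢ = 1.629 — both > 1, two phases present.
Iterate (Newton) starting at ψ₂ = 0.37:
  ψ₂ = 0.370: g = -0.0528, g' = -0.664 → ψ₂ = 0.290
  ψ₂ = 0.290: g = 0.0001, g' = -0.669 → ψ₂ = 0.291
Converged at ψ₂ = 0.291.
  A: x = 0.343, y = 0.750
  B: x = 0.657, y = 0.250

V/F (drum 2) = 0.291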